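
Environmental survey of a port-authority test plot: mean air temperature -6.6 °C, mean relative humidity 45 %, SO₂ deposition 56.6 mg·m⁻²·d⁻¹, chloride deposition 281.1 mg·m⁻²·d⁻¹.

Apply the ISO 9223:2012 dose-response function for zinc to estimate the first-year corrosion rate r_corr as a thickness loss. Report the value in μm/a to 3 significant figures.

r_corr = 0.677 μm/a

zinc: T≤10 °C ⇒ hinge +0.038·(-6.6−10) = -0.6308
  sulphur-dioxide contribution → 0.3213 μm/a
  chloride contribution → 0.3561 μm/a
  ⇒ r_corr(zinc) = 0.6774 μm/a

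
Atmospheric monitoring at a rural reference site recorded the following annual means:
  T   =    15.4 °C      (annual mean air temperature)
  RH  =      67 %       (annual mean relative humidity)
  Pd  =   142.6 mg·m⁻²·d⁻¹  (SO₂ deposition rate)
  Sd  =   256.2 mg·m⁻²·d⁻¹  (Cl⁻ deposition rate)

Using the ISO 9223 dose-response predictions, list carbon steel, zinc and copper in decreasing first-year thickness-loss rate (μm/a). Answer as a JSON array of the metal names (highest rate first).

carbon steel: f(T) = -0.054·(T−10) [T>10 °C] = -0.2916
  Pd branch = 1.77·Pd^0.52·e^(0.02·RH+f) = 66.59 μm/a
  Sd branch = 0.102·Sd^0.62·e^(0.033·RH+0.04·T) = 53.66 μm/a
  r_corr = 66.59 + 53.66 = 120.3 μm/a
zinc: T>10 °C ⇒ hinge -0.071·(15.4−10) = -0.3834
  SO₂ term: 0.0129·142.6^0.44·exp(0.046·67-0.3834) = 1.7
  Cl⁻ term: 0.0175·256.2^0.57·exp(0.008·67+0.085·15.4) = 2.613
  r_corr = 1.7 + 2.613 = 4.313 μm/a
copper: T>10 °C ⇒ hinge -0.080·(15.4−10) = -0.4320
  Pd branch = 0.0053·Pd^0.26·e^(0.059·RH+f) = 0.6509 μm/a
  Sd branch = 0.01025·Sd^0.27·e^(0.036·RH+0.049·T) = 1.087 μm/a
  sum: 0.6509 + 1.087 → r_corr = 1.738 μm/a
Ordering by μm/a: carbon steel (120) > zinc (4.31) > copper (1.74)

["carbon steel", "zinc", "copper"]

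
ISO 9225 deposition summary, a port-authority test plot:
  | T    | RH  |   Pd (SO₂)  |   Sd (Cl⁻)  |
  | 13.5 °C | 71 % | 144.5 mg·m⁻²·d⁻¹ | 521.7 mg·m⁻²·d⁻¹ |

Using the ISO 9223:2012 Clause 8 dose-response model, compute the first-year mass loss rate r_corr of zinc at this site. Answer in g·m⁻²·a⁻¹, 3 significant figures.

zinc: T>10 °C ⇒ hinge -0.071·(13.5−10) = -0.2485
  Pd branch = 0.0129·Pd^0.44·e^(0.046·RH+f) = 2.352 μm/a
  Sd branch = 0.0175·Sd^0.57·e^(0.008·RH+0.085·T) = 3.444 μm/a
  r_corr = 2.352 + 3.444 = 5.795 μm/a
Convert to mass loss: 5.795 μm/a × 7.14 g/cm³ = 41.38 g·m⁻²·a⁻¹

r_corr = 41.4 g·m⁻²·a⁻¹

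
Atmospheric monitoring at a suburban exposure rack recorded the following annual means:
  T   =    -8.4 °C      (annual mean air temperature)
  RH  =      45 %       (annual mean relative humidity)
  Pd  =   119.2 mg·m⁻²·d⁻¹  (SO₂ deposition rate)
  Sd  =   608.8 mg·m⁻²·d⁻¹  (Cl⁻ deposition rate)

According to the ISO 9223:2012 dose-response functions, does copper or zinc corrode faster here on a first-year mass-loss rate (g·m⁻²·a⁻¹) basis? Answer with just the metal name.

zinc

copper: temperature factor f = +0.126·(-18.4) = -2.3184
  sulphur-dioxide contribution → 0.02572 μm/a
  chloride contribution → 0.1938 μm/a
  ⇒ r_corr(copper) = 0.2195 μm/a
  mass loss = 0.2195 μm/a × 8.96 g/cm³ = 1.967 g·m⁻²·a⁻¹
zinc: f(T) = +0.038·(T−10) [T≤10 °C] = -0.6992
  sulphur-dioxide contribution → 0.4164 μm/a
  chloride contribution → 0.4747 μm/a
  total first-year rate 0.8911 μm/a
  mass loss = 0.8911 μm/a × 7.14 g/cm³ = 6.362 g·m⁻²·a⁻¹
Ordering by g·m⁻²·a⁻¹: zinc (6.36) > copper (1.97)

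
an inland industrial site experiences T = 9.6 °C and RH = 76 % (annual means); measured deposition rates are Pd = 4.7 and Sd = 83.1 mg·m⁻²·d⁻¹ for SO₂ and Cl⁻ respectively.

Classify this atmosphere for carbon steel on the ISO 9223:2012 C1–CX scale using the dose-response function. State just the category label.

carbon steel: f(T) = +0.150·(T−10) [T≤10 °C] = -0.0600
  sulphur-dioxide contribution → 17.04 μm/a
  chloride contribution → 28.49 μm/a
  ⇒ r_corr(carbon steel) = 45.54 μm/a
ISO 9223 Table 2 (carbon steel): 25 < 45.5 ≤ 50 μm/a ⇒ C3

C3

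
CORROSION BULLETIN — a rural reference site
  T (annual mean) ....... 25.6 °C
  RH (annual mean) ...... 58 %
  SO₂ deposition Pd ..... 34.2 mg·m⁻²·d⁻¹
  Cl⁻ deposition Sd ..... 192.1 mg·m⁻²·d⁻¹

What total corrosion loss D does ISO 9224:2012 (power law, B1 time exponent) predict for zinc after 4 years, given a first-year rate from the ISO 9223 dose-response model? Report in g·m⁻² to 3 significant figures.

zinc: temperature factor f = -0.071·(15.6) = -1.1076
  Pd branch = 0.0129·Pd^0.44·e^(0.046·RH+f) = 0.2906 μm/a
  Sd branch = 0.0175·Sd^0.57·e^(0.008·RH+0.085·T) = 4.911 μm/a
  r_corr = 0.2906 + 4.911 = 5.202 μm/a
ISO 9224: D(t) = r_corr · t^b with b = 0.813 (zinc, B1)
  D(4) = 5.202 × 4^0.813 = 5.202 × 3.087 = 16.06 μm
  Mass loss = 16.06 μm × 7.14 g/cm³ = 114.6 g·m⁻²

D(4) = 115 g·m⁻²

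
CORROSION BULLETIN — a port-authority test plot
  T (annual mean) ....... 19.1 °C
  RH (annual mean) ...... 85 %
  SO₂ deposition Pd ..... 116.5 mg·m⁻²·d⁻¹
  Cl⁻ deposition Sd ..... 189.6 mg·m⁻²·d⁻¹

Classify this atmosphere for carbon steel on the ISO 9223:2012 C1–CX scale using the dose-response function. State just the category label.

carbon steel: temperature factor f = -0.054·(9.1) = -0.4914
  SO₂ term: 1.77·116.5^0.52·exp(0.02·85-0.4914) = 70.36
  Cl⁻ term: 0.102·189.6^0.62·exp(0.033·85+0.04·19.1) = 93.51
  r_corr = 70.36 + 93.51 = 163.9 μm/a
Category bounds: 80…200 μm/a bracket r_corr ⇒ C5

C5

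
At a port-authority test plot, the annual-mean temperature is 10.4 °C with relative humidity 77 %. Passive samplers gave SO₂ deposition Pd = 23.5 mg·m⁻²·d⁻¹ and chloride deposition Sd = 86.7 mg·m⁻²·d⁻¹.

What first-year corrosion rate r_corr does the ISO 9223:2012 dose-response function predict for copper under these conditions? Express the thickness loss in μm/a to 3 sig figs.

copper: f(T) = -0.080·(T−10) [T>10 °C] = -0.0320
  sulphur-dioxide contribution → 1.096 μm/a
  chloride contribution → 0.9103 μm/a
  ⇒ r_corr(copper) = 2.006 μm/a

r_corr = 2.01 μm/a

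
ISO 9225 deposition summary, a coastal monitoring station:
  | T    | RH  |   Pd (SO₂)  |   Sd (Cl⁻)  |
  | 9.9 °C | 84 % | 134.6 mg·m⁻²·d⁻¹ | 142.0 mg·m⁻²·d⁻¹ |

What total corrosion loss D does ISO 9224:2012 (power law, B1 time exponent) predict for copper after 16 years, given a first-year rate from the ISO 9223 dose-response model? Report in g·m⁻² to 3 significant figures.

D(16) = 226 g·m⁻²

copper: T≤10 °C ⇒ hinge +0.126·(9.9−10) = -0.0126
  sulphur-dioxide contribution → 2.659 μm/a
  chloride contribution → 1.306 μm/a
  ⇒ r_corr(copper) = 3.965 μm/a
Power-law: D(16) = r_corr · 16^0.667
  D(16) = 3.965 × 16^0.667 = 3.965 × 6.355 = 25.2 μm
  Mass loss = 25.2 μm × 8.96 g/cm³ = 225.8 g·m⁻²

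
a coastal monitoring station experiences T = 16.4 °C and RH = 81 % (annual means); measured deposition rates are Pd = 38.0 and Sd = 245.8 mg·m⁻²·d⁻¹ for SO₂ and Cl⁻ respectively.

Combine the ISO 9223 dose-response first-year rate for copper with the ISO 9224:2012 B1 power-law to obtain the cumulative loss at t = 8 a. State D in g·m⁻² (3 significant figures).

D(8) = 102 g·m⁻²

copper: T>10 °C ⇒ hinge -0.080·(16.4−10) = -0.5120
  Pd branch = 0.0053·Pd^0.26·e^(0.059·RH+f) = 0.9731 μm/a
  Sd branch = 0.01025·Sd^0.27·e^(0.036·RH+0.049·T) = 1.869 μm/a
  sum: 0.9731 + 1.869 → r_corr = 2.842 μm/a
Long-term exponent b (ISO 9224 Table 2, B1) = 0.667
  D(8) = 2.842 × 8^0.667 = 2.842 × 4.003 = 11.38 μm
  Mass loss = 11.38 μm × 8.96 g/cm³ = 101.9 g·m⁻²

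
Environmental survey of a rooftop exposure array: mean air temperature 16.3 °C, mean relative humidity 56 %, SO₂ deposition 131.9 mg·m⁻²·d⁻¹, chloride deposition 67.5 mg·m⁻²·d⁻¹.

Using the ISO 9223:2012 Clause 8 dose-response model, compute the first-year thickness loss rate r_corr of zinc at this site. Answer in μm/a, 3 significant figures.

zinc: f(T) = -0.071·(T−10) [T>10 °C] = -0.4473
  SO₂ term: 0.0129·131.9^0.44·exp(0.046·56-0.4473) = 0.9289
  Sd branch = 0.0175·Sd^0.57·e^(0.008·RH+0.085·T) = 1.208 μm/a
  r_corr = 0.9289 + 1.208 = 2.137 μm/a

r_corr = 2.14 μm/a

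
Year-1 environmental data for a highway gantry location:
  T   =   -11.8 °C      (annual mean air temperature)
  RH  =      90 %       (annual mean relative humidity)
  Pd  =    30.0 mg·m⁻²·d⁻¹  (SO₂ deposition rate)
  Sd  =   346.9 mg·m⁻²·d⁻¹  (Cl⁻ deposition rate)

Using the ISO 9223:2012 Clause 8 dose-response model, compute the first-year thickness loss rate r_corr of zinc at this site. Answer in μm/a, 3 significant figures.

r_corr = 1.95 μm/a

zinc: f(T) = +0.038·(T−10) [T≤10 °C] = -0.8284
  sulphur-dioxide contribution → 1.58 μm/a
  chloride contribution → 0.3699 μm/a
  ⇒ r_corr(zinc) = 1.95 μm/a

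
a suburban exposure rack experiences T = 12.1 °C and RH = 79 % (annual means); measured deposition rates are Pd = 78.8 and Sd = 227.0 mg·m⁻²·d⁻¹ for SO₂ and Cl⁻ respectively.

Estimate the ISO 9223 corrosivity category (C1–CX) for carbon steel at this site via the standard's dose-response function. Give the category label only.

C5

carbon steel: f(T) = -0.054·(T−10) [T>10 °C] = -0.1134
  sulphur-dioxide contribution → 74.32 μm/a
  chloride contribution → 64.82 μm/a
  total first-year rate 139.1 μm/a
ISO 9223 Table 2 (carbon steel): 80 < 139 ≤ 200 μm/a ⇒ C5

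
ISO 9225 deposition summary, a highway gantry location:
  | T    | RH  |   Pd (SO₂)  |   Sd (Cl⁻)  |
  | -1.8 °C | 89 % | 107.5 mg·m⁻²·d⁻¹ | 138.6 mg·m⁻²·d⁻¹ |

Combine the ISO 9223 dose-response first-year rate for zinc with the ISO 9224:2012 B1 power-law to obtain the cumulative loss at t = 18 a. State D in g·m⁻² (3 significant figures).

zinc: f(T) = +0.038·(T−10) [T≤10 °C] = -0.4484
  SO₂ term: 0.0129·107.5^0.44·exp(0.046·89-0.4484) = 3.87
  Cl⁻ term: 0.0175·138.6^0.57·exp(0.008·89+0.085·-1.8) = 0.5089
  sum: 3.87 + 0.5089 → r_corr = 4.379 μm/a
Power-law: D(18) = r_corr · 18^0.813
  D(18) = 4.379 × 18^0.813 = 4.379 × 10.48 = 45.91 μm
  Mass loss = 45.91 μm × 7.14 g/cm³ = 327.8 g·m⁻²

D(18) = 328 g·m⁻²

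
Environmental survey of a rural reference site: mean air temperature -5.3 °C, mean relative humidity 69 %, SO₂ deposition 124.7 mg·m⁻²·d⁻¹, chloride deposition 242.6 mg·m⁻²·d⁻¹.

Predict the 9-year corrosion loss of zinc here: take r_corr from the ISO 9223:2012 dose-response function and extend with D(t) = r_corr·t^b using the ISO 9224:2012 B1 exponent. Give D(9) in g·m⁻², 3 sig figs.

D(9) = 80.3 g·m⁻²

zinc: T≤10 °C ⇒ hinge +0.038·(-5.3−10) = -0.5814
  Pd branch = 0.0129·Pd^0.44·e^(0.046·RH+f) = 1.441 μm/a
  Sd branch = 0.0175·Sd^0.57·e^(0.008·RH+0.085·T) = 0.4431 μm/a
  r_corr = 1.441 + 0.4431 = 1.884 μm/a
ISO 9224: D(t) = r_corr · t^b with b = 0.813 (zinc, B1)
  D(9) = 1.884 × 9^0.813 = 1.884 × 5.968 = 11.24 μm
  Mass loss = 11.24 μm × 7.14 g/cm³ = 80.29 g·m⁻²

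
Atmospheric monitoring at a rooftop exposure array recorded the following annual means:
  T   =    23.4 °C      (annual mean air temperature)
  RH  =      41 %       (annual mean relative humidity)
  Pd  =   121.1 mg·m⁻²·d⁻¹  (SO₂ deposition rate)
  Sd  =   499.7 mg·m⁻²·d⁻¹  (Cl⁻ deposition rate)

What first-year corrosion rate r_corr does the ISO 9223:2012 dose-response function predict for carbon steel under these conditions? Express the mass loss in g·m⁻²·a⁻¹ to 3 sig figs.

r_corr = 558 g·m⁻²·a⁻¹

carbon steel: f(T) = -0.054·(T−10) [T>10 °C] = -0.7236
  Pd branch = 1.77·Pd^0.52·e^(0.02·RH+f) = 23.61 μm/a
  Cl⁻ term: 0.102·499.7^0.62·exp(0.033·41+0.04·23.4) = 47.41
  r_corr = 23.61 + 47.41 = 71.02 μm/a
Convert to mass loss: 71.02 μm/a × 7.85 g/cm³ = 557.5 g·m⁻²·a⁻¹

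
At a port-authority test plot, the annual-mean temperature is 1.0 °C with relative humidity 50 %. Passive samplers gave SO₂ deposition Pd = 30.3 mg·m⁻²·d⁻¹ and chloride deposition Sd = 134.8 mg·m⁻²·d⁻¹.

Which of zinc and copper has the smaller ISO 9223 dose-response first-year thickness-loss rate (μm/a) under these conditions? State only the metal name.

zinc: f(T) = +0.038·(T−10) [T≤10 °C] = -0.3420
  sulphur-dioxide contribution → 0.41 μm/a
  chloride contribution → 0.4652 μm/a
  ⇒ r_corr(zinc) = 0.8751 μm/a
copper: f(T) = +0.126·(T−10) [T≤10 °C] = -1.1340
  sulphur-dioxide contribution → 0.07909 μm/a
  chloride contribution → 0.2448 μm/a
  total first-year rate 0.3239 μm/a
Ordering by μm/a: zinc (0.875) > copper (0.324)

copper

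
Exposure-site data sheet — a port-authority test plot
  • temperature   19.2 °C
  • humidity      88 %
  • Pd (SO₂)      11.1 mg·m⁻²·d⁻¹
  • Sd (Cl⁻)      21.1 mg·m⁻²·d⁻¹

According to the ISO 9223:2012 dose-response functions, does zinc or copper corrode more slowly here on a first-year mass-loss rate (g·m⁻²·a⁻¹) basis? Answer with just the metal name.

zinc

zinc: temperature factor f = -0.071·(9.2) = -0.6532
  sulphur-dioxide contribution → 1.109 μm/a
  chloride contribution → 1.029 μm/a
  total first-year rate 2.138 μm/a
  mass loss = 2.138 μm/a × 7.14 g/cm³ = 15.26 g·m⁻²·a⁻¹
copper: f(T) = -0.080·(T−10) [T>10 °C] = -0.7360
  sulphur-dioxide contribution → 0.8536 μm/a
  chloride contribution → 1.421 μm/a
  ⇒ r_corr(copper) = 2.275 μm/a
  mass loss = 2.275 μm/a × 8.96 g/cm³ = 20.38 g·m⁻²·a⁻¹
Ordering by g·m⁻²·a⁻¹: copper (20.4) > zinc (15.3)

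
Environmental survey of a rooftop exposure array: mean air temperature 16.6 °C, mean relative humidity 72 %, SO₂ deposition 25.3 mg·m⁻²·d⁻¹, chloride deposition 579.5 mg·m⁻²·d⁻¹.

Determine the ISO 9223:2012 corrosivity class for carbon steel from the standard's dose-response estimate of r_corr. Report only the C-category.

C5

carbon steel: temperature factor f = -0.054·(6.6) = -0.3564
  sulphur-dioxide contribution → 28.07 μm/a
  chloride contribution → 110.1 μm/a
  total first-year rate 138.2 μm/a
ISO 9223 Table 2 (carbon steel): 80 < 138 ≤ 200 μm/a ⇒ C5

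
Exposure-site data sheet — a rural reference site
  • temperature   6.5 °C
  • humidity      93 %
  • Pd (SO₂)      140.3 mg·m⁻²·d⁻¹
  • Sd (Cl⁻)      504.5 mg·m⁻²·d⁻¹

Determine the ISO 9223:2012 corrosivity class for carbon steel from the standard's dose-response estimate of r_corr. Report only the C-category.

CX

carbon steel: T≤10 °C ⇒ hinge +0.150·(6.5−10) = -0.5250
  SO₂ term: 1.77·140.3^0.52·exp(0.02·93-0.5250) = 87.95
  Sd branch = 0.102·Sd^0.62·e^(0.033·RH+0.04·T) = 134.9 μm/a
  r_corr = 87.95 + 134.9 = 222.9 μm/a
223 μm/a falls in (200, 700] for carbon steel → category CX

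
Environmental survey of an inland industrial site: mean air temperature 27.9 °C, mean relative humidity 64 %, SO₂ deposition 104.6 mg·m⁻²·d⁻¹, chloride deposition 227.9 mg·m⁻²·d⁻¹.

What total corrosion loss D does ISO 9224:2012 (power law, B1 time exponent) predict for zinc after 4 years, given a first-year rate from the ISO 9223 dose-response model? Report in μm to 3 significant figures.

D(4) = 23.0 μm

zinc: f(T) = -0.071·(T−10) [T>10 °C] = -1.2709
  SO₂ term: 0.0129·104.6^0.44·exp(0.046·64-1.2709) = 0.5319
  Sd branch = 0.0175·Sd^0.57·e^(0.008·RH+0.085·T) = 6.906 μm/a
  sum: 0.5319 + 6.906 → r_corr = 7.438 μm/a
ISO 9224: D(t) = r_corr · t^b with b = 0.813 (zinc, B1)
  D(4) = 7.438 × 4^0.813 = 7.438 × 3.087 = 22.96 μm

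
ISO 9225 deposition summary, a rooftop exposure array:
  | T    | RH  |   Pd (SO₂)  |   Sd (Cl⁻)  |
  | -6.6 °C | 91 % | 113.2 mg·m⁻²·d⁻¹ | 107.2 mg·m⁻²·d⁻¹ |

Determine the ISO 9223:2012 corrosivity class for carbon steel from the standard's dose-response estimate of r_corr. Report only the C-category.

C3

carbon steel: temperature factor f = +0.150·(-16.6) = -2.4900
  Pd branch = 1.77·Pd^0.52·e^(0.02·RH+f) = 10.59 μm/a
  Cl⁻ term: 0.102·107.2^0.62·exp(0.033·91+0.04·-6.6) = 28.63
  sum: 10.59 + 28.63 → r_corr = 39.22 μm/a
39.2 μm/a falls in (25, 50] for carbon steel → category C3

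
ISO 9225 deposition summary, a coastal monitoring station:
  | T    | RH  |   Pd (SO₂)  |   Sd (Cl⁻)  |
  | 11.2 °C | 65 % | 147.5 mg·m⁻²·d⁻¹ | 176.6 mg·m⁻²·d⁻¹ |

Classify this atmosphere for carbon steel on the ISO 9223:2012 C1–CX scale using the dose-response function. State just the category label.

C5

carbon steel: temperature factor f = -0.054·(1.2) = -0.0648
  SO₂ term: 1.77·147.5^0.52·exp(0.02·65-0.0648) = 81.69
  Cl⁻ term: 0.102·176.6^0.62·exp(0.033·65+0.04·11.2) = 33.72
  r_corr = 81.69 + 33.72 = 115.4 μm/a
Category bounds: 80…200 μm/a bracket r_corr ⇒ C5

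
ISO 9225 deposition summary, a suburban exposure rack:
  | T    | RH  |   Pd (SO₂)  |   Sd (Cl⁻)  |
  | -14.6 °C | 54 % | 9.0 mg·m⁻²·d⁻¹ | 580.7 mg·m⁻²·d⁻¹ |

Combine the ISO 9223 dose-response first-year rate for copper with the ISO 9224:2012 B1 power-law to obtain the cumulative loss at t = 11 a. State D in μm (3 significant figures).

D(11) = 1.02 μm

copper: f(T) = +0.126·(T−10) [T≤10 °C] = -3.0996
  SO₂ term: 0.0053·9.0^0.26·exp(0.059·54-3.0996) = 0.01023
  Cl⁻ term: 0.01025·580.7^0.27·exp(0.036·54+0.049·-14.6) = 0.1952
  r_corr = 0.01023 + 0.1952 = 0.2055 μm/a
Long-term exponent b (ISO 9224 Table 2, B1) = 0.667
  D(11) = 0.2055 × 11^0.667 = 0.2055 × 4.95 = 1.017 μm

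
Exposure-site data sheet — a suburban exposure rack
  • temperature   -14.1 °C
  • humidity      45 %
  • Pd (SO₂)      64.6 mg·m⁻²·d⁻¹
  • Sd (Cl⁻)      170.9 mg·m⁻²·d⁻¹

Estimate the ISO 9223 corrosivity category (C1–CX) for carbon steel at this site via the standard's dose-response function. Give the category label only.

C2

carbon steel: T≤10 °C ⇒ hinge +0.150·(-14.1−10) = -3.6150
  sulphur-dioxide contribution → 1.024 μm/a
  chloride contribution → 6.207 μm/a
  total first-year rate 7.231 μm/a
7.23 μm/a falls in (1.3, 25] for carbon steel → category C2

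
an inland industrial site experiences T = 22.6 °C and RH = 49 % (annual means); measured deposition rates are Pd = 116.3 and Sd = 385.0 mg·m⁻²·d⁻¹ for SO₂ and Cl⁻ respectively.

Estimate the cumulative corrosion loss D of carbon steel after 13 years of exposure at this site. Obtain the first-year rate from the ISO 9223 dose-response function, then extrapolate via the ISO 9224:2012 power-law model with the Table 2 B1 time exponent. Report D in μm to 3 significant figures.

carbon steel: temperature factor f = -0.054·(12.6) = -0.6804
  SO₂ term: 1.77·116.3^0.52·exp(0.02·49-0.6804) = 28.33
  Sd branch = 0.102·Sd^0.62·e^(0.033·RH+0.04·T) = 50.87 μm/a
  sum: 28.33 + 50.87 → r_corr = 79.19 μm/a
ISO 9224: D(t) = r_corr · t^b with b = 0.523 (carbon steel, B1)
  D(13) = 79.19 × 13^0.523 = 79.19 × 3.825 = 302.9 μm

D(13) = 303 μm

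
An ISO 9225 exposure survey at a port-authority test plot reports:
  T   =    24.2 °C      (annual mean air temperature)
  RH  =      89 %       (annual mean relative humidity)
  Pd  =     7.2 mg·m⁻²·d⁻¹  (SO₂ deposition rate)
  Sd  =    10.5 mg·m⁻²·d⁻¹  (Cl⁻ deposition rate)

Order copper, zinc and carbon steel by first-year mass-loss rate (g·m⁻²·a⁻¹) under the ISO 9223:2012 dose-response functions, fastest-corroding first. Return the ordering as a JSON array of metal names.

["carbon steel", "copper", "zinc"]

copper: f(T) = -0.080·(T−10) [T>10 °C] = -1.1360
  sulphur-dioxide contribution → 0.5424 μm/a
  chloride contribution → 1.559 μm/a
  total first-year rate 2.102 μm/a
  mass loss = 2.102 μm/a × 8.96 g/cm³ = 18.83 g·m⁻²·a⁻¹
zinc: temperature factor f = -0.071·(14.2) = -1.0082
  sulphur-dioxide contribution → 0.6729 μm/a
  chloride contribution → 1.066 μm/a
  total first-year rate 1.739 μm/a
  mass loss = 1.739 μm/a × 7.14 g/cm³ = 12.41 g·m⁻²·a⁻¹
carbon steel: T>10 °C ⇒ hinge -0.054·(24.2−10) = -0.7668
  sulphur-dioxide contribution → 13.61 μm/a
  chloride contribution → 21.76 μm/a
  ⇒ r_corr(carbon steel) = 35.37 μm/a
  mass loss = 35.37 μm/a × 7.85 g/cm³ = 277.6 g·m⁻²·a⁻¹
Ordering by g·m⁻²·a⁻¹: carbon steel (278) > copper (18.8) > zinc (12.4)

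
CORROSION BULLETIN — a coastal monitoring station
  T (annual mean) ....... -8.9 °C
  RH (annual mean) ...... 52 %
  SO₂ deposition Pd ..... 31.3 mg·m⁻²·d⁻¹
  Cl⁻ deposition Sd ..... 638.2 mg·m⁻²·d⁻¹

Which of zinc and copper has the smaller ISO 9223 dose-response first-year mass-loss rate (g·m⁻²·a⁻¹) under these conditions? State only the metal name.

copper

zinc: f(T) = +0.038·(T−10) [T≤10 °C] = -0.7182
  SO₂ term: 0.0129·31.3^0.44·exp(0.046·52-0.7182) = 0.313
  Cl⁻ term: 0.0175·638.2^0.57·exp(0.008·52+0.085·-8.9) = 0.4943
  sum: 0.313 + 0.4943 → r_corr = 0.8073 μm/a
  mass loss = 0.8073 μm/a × 7.14 g/cm³ = 5.764 g·m⁻²·a⁻¹
copper: temperature factor f = +0.126·(-18.9) = -2.3814
  SO₂ term: 0.0053·31.3^0.26·exp(0.059·52-2.3814) = 0.02578
  Sd branch = 0.01025·Sd^0.27·e^(0.036·RH+0.049·T) = 0.2464 μm/a
  r_corr = 0.02578 + 0.2464 = 0.2722 μm/a
  mass loss = 0.2722 μm/a × 8.96 g/cm³ = 2.439 g·m⁻²·a⁻¹
Ordering by g·m⁻²·a⁻¹: zinc (5.76) > copper (2.44)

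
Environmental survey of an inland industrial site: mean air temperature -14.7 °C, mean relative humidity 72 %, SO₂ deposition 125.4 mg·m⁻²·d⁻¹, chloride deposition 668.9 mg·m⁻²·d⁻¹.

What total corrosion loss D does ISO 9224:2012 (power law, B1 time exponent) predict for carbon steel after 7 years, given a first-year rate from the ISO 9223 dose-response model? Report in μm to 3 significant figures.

carbon steel: temperature factor f = +0.150·(-24.7) = -3.7050
  SO₂ term: 1.77·125.4^0.52·exp(0.02·72-3.7050) = 2.267
  Sd branch = 0.102·Sd^0.62·e^(0.033·RH+0.04·T) = 34.42 μm/a
  sum: 2.267 + 34.42 → r_corr = 36.69 μm/a
Power-law: D(7) = r_corr · 7^0.523
  D(7) = 36.69 × 7^0.523 = 36.69 × 2.767 = 101.5 μm

D(7) = 102 μm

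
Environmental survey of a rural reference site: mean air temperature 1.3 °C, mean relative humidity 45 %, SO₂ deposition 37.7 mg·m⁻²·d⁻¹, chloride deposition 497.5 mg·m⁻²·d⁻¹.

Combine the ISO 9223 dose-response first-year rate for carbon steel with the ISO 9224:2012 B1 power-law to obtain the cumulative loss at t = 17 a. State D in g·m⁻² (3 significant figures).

carbon steel: f(T) = +0.150·(T−10) [T≤10 °C] = -1.3050
  Pd branch = 1.77·Pd^0.52·e^(0.02·RH+f) = 7.794 μm/a
  Cl⁻ term: 0.102·497.5^0.62·exp(0.033·45+0.04·1.3) = 22.29
  sum: 7.794 + 22.29 → r_corr = 30.09 μm/a
Long-term exponent b (ISO 9224 Table 2, B1) = 0.523
  D(17) = 30.09 × 17^0.523 = 30.09 × 4.401 = 132.4 μm
  Mass loss = 132.4 μm × 7.85 g/cm³ = 1039 g·m⁻²

D(17) = 1.04e+03 g·m⁻²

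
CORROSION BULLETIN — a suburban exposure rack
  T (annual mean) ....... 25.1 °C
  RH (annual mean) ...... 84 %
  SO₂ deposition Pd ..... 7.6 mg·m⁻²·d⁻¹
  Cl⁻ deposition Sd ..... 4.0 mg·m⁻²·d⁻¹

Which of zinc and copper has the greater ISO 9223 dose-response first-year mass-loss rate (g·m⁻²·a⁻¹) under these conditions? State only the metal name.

zinc: T>10 °C ⇒ hinge -0.071·(25.1−10) = -1.0721
  sulphur-dioxide contribution → 0.5136 μm/a
  chloride contribution → 0.6377 μm/a
  ⇒ r_corr(zinc) = 1.151 μm/a
  mass loss = 1.151 μm/a × 7.14 g/cm³ = 8.221 g·m⁻²·a⁻¹
copper: T>10 °C ⇒ hinge -0.080·(25.1−10) = -1.2080
  sulphur-dioxide contribution → 0.3811 μm/a
  chloride contribution → 1.049 μm/a
  total first-year rate 1.43 μm/a
  mass loss = 1.43 μm/a × 8.96 g/cm³ = 12.81 g·m⁻²·a⁻¹
Ordering by g·m⁻²·a⁻¹: copper (12.8) > zinc (8.22)

copper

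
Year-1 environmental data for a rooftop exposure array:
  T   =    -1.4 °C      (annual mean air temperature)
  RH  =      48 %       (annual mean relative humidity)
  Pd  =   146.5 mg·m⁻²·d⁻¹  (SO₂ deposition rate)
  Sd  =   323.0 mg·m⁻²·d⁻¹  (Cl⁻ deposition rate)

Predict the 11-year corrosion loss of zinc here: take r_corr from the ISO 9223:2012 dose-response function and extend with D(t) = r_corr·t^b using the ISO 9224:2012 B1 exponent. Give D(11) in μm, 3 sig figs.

zinc: T≤10 °C ⇒ hinge +0.038·(-1.4−10) = -0.4332
  sulphur-dioxide contribution → 0.6829 μm/a
  chloride contribution → 0.6143 μm/a
  total first-year rate 1.297 μm/a
ISO 9224: D(t) = r_corr · t^b with b = 0.813 (zinc, B1)
  D(11) = 1.297 × 11^0.813 = 1.297 × 7.025 = 9.113 μm

D(11) = 9.11 μm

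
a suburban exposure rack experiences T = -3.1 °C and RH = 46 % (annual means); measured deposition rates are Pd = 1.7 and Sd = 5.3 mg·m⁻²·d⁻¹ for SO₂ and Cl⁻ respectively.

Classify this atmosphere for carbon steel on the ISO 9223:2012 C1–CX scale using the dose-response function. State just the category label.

carbon steel: temperature factor f = +0.150·(-13.1) = -1.9650
  sulphur-dioxide contribution → 0.8203 μm/a
  chloride contribution → 1.156 μm/a
  total first-year rate 1.977 μm/a
ISO 9223 Table 2 (carbon steel): 1.3 < 1.98 ≤ 25 μm/a ⇒ C2

C2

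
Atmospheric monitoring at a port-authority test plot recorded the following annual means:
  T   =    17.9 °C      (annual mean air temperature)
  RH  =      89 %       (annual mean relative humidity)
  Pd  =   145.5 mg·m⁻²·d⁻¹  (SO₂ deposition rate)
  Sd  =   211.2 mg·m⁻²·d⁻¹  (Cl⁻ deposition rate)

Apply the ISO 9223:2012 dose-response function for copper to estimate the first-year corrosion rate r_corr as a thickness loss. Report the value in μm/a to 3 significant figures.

copper: f(T) = -0.080·(T−10) [T>10 °C] = -0.6320
  Pd branch = 0.0053·Pd^0.26·e^(0.059·RH+f) = 1.962 μm/a
  Cl⁻ term: 0.01025·211.2^0.27·exp(0.036·89+0.049·17.9) = 2.575
  r_corr = 1.962 + 2.575 = 4.537 μm/a

r_corr = 4.54 μm/a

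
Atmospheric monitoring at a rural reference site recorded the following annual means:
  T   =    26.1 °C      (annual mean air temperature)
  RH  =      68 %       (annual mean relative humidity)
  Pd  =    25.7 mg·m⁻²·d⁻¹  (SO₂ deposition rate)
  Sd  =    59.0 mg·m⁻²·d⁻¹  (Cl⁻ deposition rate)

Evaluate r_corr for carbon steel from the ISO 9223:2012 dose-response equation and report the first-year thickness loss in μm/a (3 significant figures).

r_corr = 49.9 μm/a

carbon steel: T>10 °C ⇒ hinge -0.054·(26.1−10) = -0.8694
  Pd branch = 1.77·Pd^0.52·e^(0.02·RH+f) = 15.64 μm/a
  Cl⁻ term: 0.102·59.0^0.62·exp(0.033·68+0.04·26.1) = 34.24
  sum: 15.64 + 34.24 → r_corr = 49.88 μm/a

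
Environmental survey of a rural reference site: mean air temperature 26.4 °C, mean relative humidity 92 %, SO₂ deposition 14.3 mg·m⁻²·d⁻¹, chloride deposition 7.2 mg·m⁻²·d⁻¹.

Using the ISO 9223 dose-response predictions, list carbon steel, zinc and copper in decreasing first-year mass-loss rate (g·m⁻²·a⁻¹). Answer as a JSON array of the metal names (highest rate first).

carbon steel: f(T) = -0.054·(T−10) [T>10 °C] = -0.8856
  Pd branch = 1.77·Pd^0.52·e^(0.02·RH+f) = 18.33 μm/a
  Sd branch = 0.102·Sd^0.62·e^(0.033·RH+0.04·T) = 20.76 μm/a
  r_corr = 18.33 + 20.76 = 39.1 μm/a
  mass loss = 39.1 μm/a × 7.85 g/cm³ = 306.9 g·m⁻²·a⁻¹
zinc: temperature factor f = -0.071·(16.4) = -1.1644
  Pd branch = 0.0129·Pd^0.44·e^(0.046·RH+f) = 0.8937 μm/a
  Cl⁻ term: 0.0175·7.2^0.57·exp(0.008·92+0.085·26.4) = 1.061
  r_corr = 0.8937 + 1.061 = 1.955 μm/a
  mass loss = 1.955 μm/a × 7.14 g/cm³ = 13.96 g·m⁻²·a⁻¹
copper: temperature factor f = -0.080·(16.4) = -1.3120
  SO₂ term: 0.0053·14.3^0.26·exp(0.059·92-1.3120) = 0.649
  Cl⁻ term: 0.01025·7.2^0.27·exp(0.036·92+0.049·26.4) = 1.747
  r_corr = 0.649 + 1.747 = 2.396 μm/a
  mass loss = 2.396 μm/a × 8.96 g/cm³ = 21.47 g·m⁻²·a⁻¹
Ordering by g·m⁻²·a⁻¹: carbon steel (307) > copper (21.5) > zinc (14)

["carbon steel", "copper", "zinc"]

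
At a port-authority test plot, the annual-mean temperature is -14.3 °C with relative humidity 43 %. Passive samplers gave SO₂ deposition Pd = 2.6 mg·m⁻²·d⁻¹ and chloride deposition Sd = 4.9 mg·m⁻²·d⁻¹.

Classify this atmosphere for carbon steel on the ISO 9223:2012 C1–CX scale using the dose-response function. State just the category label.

carbon steel: T≤10 °C ⇒ hinge +0.150·(-14.3−10) = -3.6450
  sulphur-dioxide contribution → 0.1796 μm/a
  chloride contribution → 0.6373 μm/a
  ⇒ r_corr(carbon steel) = 0.8169 μm/a
0.817 μm/a falls in (0, 1.3] for carbon steel → category C1

C1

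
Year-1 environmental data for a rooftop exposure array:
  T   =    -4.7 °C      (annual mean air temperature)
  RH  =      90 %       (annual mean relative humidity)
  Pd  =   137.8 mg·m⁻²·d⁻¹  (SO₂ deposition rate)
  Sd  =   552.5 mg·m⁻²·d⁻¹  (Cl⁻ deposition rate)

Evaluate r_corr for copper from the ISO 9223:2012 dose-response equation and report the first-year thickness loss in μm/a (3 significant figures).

r_corr = 1.75 μm/a

copper: T≤10 °C ⇒ hinge +0.126·(-4.7−10) = -1.8522
  Pd branch = 0.0053·Pd^0.26·e^(0.059·RH+f) = 0.6056 μm/a
  Cl⁻ term: 0.01025·552.5^0.27·exp(0.036·90+0.049·-4.7) = 1.144
  r_corr = 0.6056 + 1.144 = 1.749 μm/a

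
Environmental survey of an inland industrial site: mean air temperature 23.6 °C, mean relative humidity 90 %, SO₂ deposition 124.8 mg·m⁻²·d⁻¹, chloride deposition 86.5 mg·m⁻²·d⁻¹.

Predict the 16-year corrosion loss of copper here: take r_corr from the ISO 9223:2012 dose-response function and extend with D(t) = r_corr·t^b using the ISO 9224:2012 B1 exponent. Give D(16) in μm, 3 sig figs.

D(16) = 25.7 μm

copper: temperature factor f = -0.080·(13.6) = -1.0880
  Pd branch = 0.0053·Pd^0.26·e^(0.059·RH+f) = 1.267 μm/a
  Sd branch = 0.01025·Sd^0.27·e^(0.036·RH+0.049·T) = 2.774 μm/a
  sum: 1.267 + 2.774 → r_corr = 4.041 μm/a
Long-term exponent b (ISO 9224 Table 2, B1) = 0.667
  D(16) = 4.041 × 16^0.667 = 4.041 × 6.355 = 25.68 μm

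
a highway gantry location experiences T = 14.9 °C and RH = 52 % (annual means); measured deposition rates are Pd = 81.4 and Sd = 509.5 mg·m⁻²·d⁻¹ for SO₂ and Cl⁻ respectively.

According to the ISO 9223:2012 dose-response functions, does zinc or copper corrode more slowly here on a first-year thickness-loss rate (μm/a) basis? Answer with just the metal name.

copper

zinc: T>10 °C ⇒ hinge -0.071·(14.9−10) = -0.3479
  sulphur-dioxide contribution → 0.6902 μm/a
  chloride contribution → 3.287 μm/a
  ⇒ r_corr(zinc) = 3.977 μm/a
copper: f(T) = -0.080·(T−10) [T>10 °C] = -0.3920
  sulphur-dioxide contribution → 0.2417 μm/a
  chloride contribution → 0.7443 μm/a
  total first-year rate 0.9859 μm/a
Ordering by μm/a: zinc (3.98) > copper (0.986)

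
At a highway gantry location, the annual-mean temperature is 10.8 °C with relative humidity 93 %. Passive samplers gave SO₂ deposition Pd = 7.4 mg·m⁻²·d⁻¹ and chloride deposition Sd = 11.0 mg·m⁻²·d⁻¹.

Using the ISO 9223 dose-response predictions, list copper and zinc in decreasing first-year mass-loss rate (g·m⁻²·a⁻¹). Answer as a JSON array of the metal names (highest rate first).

copper: temperature factor f = -0.080·(0.8) = -0.0640
  SO₂ term: 0.0053·7.4^0.26·exp(0.059·93-0.0640) = 2.02
  Sd branch = 0.01025·Sd^0.27·e^(0.036·RH+0.049·T) = 0.9457 μm/a
  r_corr = 2.02 + 0.9457 = 2.966 μm/a
  mass loss = 2.966 μm/a × 8.96 g/cm³ = 26.58 g·m⁻²·a⁻¹
zinc: temperature factor f = -0.071·(0.8) = -0.0568
  SO₂ term: 0.0129·7.4^0.44·exp(0.046·93-0.0568) = 2.12
  Sd branch = 0.0175·Sd^0.57·e^(0.008·RH+0.085·T) = 0.3618 μm/a
  sum: 2.12 + 0.3618 → r_corr = 2.482 μm/a
  mass loss = 2.482 μm/a × 7.14 g/cm³ = 17.72 g·m⁻²·a⁻¹
Ordering by g·m⁻²·a⁻¹: copper (26.6) > zinc (17.7)

["copper", "zinc"]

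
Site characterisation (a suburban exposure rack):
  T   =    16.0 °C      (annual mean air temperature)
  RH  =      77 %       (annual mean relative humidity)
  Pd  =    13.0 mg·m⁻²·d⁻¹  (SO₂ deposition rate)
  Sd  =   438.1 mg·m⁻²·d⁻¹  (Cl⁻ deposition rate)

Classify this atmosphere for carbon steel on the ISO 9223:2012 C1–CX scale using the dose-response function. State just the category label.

C5

carbon steel: temperature factor f = -0.054·(6.0) = -0.3240
  Pd branch = 1.77·Pd^0.52·e^(0.02·RH+f) = 22.66 μm/a
  Sd branch = 0.102·Sd^0.62·e^(0.033·RH+0.04·T) = 106.6 μm/a
  sum: 22.66 + 106.6 → r_corr = 129.3 μm/a
Category bounds: 80…200 μm/a bracket r_corr ⇒ C5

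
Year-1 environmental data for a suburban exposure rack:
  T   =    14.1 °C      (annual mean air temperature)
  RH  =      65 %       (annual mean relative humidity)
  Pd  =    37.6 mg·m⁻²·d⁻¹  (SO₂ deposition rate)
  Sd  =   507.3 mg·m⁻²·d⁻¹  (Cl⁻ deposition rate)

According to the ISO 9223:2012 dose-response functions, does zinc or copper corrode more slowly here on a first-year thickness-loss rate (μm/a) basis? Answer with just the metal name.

copper

zinc: T>10 °C ⇒ hinge -0.071·(14.1−10) = -0.2911
  Pd branch = 0.0129·Pd^0.44·e^(0.046·RH+f) = 0.9458 μm/a
  Cl⁻ term: 0.0175·507.3^0.57·exp(0.008·65+0.085·14.1) = 3.399
  r_corr = 0.9458 + 3.399 = 4.345 μm/a
copper: temperature factor f = -0.080·(4.1) = -0.3280
  SO₂ term: 0.0053·37.6^0.26·exp(0.059·65-0.3280) = 0.4538
  Sd branch = 0.01025·Sd^0.27·e^(0.036·RH+0.049·T) = 1.141 μm/a
  sum: 0.4538 + 1.141 → r_corr = 1.595 μm/a
Ordering by μm/a: zinc (4.34) > copper (1.6)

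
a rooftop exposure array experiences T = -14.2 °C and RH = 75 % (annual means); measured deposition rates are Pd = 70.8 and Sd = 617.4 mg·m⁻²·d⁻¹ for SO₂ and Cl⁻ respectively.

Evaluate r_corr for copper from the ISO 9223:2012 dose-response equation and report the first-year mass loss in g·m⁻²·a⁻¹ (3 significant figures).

r_corr = 4.43 g·m⁻²·a⁻¹

copper: temperature factor f = +0.126·(-24.2) = -3.0492
  sulphur-dioxide contribution → 0.0635 μm/a
  chloride contribution → 0.4311 μm/a
  total first-year rate 0.4946 μm/a
Convert to mass loss: 0.4946 μm/a × 8.96 g/cm³ = 4.432 g·m⁻²·a⁻¹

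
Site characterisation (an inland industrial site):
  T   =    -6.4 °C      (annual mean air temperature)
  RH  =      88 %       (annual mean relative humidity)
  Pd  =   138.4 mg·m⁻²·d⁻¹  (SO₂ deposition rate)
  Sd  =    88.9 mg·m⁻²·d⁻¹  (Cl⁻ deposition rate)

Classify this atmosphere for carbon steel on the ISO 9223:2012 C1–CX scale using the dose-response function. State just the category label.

carbon steel: f(T) = +0.150·(T−10) [T≤10 °C] = -2.4600
  sulphur-dioxide contribution → 11.41 μm/a
  chloride contribution → 23.28 μm/a
  ⇒ r_corr(carbon steel) = 34.69 μm/a
ISO 9223 Table 2 (carbon steel): 25 < 34.7 ≤ 50 μm/a ⇒ C3

C3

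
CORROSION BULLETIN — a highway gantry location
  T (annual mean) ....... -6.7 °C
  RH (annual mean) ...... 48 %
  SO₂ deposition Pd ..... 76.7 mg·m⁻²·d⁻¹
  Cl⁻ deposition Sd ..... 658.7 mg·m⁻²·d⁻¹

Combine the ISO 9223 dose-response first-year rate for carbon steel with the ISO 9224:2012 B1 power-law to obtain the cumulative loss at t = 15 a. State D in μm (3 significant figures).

D(15) = 103 μm

carbon steel: f(T) = +0.150·(T−10) [T≤10 °C] = -2.5050
  Pd branch = 1.77·Pd^0.52·e^(0.02·RH+f) = 3.606 μm/a
  Sd branch = 0.102·Sd^0.62·e^(0.033·RH+0.04·T) = 21.27 μm/a
  r_corr = 3.606 + 21.27 = 24.87 μm/a
Long-term exponent b (ISO 9224 Table 2, B1) = 0.523
  D(15) = 24.87 × 15^0.523 = 24.87 × 4.122 = 102.5 μm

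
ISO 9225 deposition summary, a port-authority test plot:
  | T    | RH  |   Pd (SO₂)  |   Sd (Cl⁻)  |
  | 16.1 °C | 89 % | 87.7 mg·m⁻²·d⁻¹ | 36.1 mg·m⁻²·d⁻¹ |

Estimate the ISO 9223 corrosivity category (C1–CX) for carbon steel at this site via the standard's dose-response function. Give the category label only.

carbon steel: T>10 °C ⇒ hinge -0.054·(16.1−10) = -0.3294
  Pd branch = 1.77·Pd^0.52·e^(0.02·RH+f) = 77.33 μm/a
  Sd branch = 0.102·Sd^0.62·e^(0.033·RH+0.04·T) = 33.84 μm/a
  sum: 77.33 + 33.84 → r_corr = 111.2 μm/a
111 μm/a falls in (80, 200] for carbon steel → category C5

C5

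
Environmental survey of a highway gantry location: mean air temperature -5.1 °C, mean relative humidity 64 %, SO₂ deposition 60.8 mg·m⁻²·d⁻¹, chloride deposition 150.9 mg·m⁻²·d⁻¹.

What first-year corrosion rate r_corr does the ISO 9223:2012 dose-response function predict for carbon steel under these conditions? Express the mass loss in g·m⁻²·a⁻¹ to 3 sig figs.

r_corr = 165 g·m⁻²·a⁻¹

carbon steel: temperature factor f = +0.150·(-15.1) = -2.2650
  SO₂ term: 1.77·60.8^0.52·exp(0.02·64-2.2650) = 5.595
  Cl⁻ term: 0.102·150.9^0.62·exp(0.033·64+0.04·-5.1) = 15.42
  sum: 5.595 + 15.42 → r_corr = 21.01 μm/a
Convert to mass loss: 21.01 μm/a × 7.85 g/cm³ = 165 g·m⁻²·a⁻¹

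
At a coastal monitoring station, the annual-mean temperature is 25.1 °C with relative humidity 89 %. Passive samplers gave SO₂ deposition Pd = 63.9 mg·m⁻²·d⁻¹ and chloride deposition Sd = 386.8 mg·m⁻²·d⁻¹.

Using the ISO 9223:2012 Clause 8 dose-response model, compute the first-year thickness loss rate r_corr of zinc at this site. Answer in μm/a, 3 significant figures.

r_corr = 10.6 μm/a

zinc: temperature factor f = -0.071·(15.1) = -1.0721
  SO₂ term: 0.0129·63.9^0.44·exp(0.046·89-1.0721) = 1.65
  Cl⁻ term: 0.0175·386.8^0.57·exp(0.008·89+0.085·25.1) = 8.989
  sum: 1.65 + 8.989 → r_corr = 10.64 μm/a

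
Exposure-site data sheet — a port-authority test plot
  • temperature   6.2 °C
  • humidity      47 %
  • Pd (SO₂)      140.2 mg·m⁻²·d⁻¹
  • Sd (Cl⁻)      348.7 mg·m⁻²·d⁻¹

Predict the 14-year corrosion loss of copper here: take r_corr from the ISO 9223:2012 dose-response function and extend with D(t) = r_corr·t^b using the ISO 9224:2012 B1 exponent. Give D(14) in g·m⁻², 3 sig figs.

copper: f(T) = +0.126·(T−10) [T≤10 °C] = -0.4788
  sulphur-dioxide contribution → 0.19 μm/a
  chloride contribution → 0.3664 μm/a
  total first-year rate 0.5564 μm/a
ISO 9224: D(t) = r_corr · t^b with b = 0.667 (copper, B1)
  D(14) = 0.5564 × 14^0.667 = 0.5564 × 5.814 = 3.235 μm
  Mass loss = 3.235 μm × 8.96 g/cm³ = 28.98 g·m⁻²

D(14) = 29.0 g·m⁻²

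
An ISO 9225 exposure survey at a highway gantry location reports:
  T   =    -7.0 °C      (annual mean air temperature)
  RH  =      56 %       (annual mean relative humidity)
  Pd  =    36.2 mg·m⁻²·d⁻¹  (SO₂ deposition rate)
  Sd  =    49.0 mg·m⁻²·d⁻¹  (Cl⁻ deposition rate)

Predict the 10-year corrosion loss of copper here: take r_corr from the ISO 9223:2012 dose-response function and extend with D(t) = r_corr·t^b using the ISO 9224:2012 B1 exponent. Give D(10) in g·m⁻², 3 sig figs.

copper: T≤10 °C ⇒ hinge +0.126·(-7.0−10) = -2.1420
  sulphur-dioxide contribution → 0.04307 μm/a
  chloride contribution → 0.1562 μm/a
  ⇒ r_corr(copper) = 0.1993 μm/a
Power-law: D(10) = r_corr · 10^0.667
  D(10) = 0.1993 × 10^0.667 = 0.1993 × 4.645 = 0.9256 μm
  Mass loss = 0.9256 μm × 8.96 g/cm³ = 8.293 g·m⁻²

D(10) = 8.29 g·m⁻²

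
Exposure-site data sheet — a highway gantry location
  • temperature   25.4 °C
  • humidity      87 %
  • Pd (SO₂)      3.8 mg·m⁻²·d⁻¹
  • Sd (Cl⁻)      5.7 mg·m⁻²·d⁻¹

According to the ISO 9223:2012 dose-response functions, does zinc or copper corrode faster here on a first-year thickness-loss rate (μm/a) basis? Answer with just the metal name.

zinc: T>10 °C ⇒ hinge -0.071·(25.4−10) = -1.0934
  SO₂ term: 0.0129·3.8^0.44·exp(0.046·87-1.0934) = 0.4255
  Sd branch = 0.0175·Sd^0.57·e^(0.008·RH+0.085·T) = 0.82 μm/a
  sum: 0.4255 + 0.82 → r_corr = 1.245 μm/a
copper: f(T) = -0.080·(T−10) [T>10 °C] = -1.2320
  Pd branch = 0.0053·Pd^0.26·e^(0.059·RH+f) = 0.3709 μm/a
  Sd branch = 0.01025·Sd^0.27·e^(0.036·RH+0.049·T) = 1.305 μm/a
  r_corr = 0.3709 + 1.305 = 1.676 μm/a
Ordering by μm/a: copper (1.68) > zinc (1.25)

copper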